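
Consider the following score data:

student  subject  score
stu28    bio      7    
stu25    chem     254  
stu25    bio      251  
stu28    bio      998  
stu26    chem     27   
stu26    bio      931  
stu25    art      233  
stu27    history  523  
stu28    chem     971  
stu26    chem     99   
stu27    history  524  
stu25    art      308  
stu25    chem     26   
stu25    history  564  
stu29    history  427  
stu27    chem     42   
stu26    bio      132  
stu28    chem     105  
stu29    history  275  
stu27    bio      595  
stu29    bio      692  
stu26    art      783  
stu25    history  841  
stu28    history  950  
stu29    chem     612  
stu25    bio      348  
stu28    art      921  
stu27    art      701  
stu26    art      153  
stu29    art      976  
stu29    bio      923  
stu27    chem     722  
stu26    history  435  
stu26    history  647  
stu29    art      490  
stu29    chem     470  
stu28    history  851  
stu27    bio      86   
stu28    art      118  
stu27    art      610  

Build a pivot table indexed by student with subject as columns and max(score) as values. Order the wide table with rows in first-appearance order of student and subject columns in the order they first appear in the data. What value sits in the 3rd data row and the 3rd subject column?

783

With rows in first-appearance order of student, row 3 is student=stu26. subject columns in first-appearance order: bio, chem, art, history; column 3 is art.
Long rows with student=stu26, subject=art: max(783, 153) = 783.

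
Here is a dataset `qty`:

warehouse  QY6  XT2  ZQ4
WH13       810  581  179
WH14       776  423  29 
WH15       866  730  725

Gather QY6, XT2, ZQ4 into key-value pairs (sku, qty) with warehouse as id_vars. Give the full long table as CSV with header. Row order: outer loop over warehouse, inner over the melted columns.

Each (warehouse, column) pair becomes one row: 3 × 3 = 9 rows.
For example, (WH13, QY6) → qty=810.

warehouse,sku,qty
WH13,QY6,810
WH13,XT2,581
WH13,ZQ4,179
WH14,QY6,776
WH14,XT2,423
WH14,ZQ4,29
WH15,QY6,866
WH15,XT2,730
WH15,ZQ4,725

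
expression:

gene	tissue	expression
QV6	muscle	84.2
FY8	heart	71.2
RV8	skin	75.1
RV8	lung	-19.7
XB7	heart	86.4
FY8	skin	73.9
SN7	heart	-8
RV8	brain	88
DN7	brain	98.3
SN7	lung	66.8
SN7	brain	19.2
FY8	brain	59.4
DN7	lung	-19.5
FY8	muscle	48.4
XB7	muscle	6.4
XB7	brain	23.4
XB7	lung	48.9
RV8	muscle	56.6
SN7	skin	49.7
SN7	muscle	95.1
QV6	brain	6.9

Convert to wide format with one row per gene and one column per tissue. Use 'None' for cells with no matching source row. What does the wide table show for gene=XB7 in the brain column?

The long row with gene=XB7, tissue=brain has expression=23.4.

23.4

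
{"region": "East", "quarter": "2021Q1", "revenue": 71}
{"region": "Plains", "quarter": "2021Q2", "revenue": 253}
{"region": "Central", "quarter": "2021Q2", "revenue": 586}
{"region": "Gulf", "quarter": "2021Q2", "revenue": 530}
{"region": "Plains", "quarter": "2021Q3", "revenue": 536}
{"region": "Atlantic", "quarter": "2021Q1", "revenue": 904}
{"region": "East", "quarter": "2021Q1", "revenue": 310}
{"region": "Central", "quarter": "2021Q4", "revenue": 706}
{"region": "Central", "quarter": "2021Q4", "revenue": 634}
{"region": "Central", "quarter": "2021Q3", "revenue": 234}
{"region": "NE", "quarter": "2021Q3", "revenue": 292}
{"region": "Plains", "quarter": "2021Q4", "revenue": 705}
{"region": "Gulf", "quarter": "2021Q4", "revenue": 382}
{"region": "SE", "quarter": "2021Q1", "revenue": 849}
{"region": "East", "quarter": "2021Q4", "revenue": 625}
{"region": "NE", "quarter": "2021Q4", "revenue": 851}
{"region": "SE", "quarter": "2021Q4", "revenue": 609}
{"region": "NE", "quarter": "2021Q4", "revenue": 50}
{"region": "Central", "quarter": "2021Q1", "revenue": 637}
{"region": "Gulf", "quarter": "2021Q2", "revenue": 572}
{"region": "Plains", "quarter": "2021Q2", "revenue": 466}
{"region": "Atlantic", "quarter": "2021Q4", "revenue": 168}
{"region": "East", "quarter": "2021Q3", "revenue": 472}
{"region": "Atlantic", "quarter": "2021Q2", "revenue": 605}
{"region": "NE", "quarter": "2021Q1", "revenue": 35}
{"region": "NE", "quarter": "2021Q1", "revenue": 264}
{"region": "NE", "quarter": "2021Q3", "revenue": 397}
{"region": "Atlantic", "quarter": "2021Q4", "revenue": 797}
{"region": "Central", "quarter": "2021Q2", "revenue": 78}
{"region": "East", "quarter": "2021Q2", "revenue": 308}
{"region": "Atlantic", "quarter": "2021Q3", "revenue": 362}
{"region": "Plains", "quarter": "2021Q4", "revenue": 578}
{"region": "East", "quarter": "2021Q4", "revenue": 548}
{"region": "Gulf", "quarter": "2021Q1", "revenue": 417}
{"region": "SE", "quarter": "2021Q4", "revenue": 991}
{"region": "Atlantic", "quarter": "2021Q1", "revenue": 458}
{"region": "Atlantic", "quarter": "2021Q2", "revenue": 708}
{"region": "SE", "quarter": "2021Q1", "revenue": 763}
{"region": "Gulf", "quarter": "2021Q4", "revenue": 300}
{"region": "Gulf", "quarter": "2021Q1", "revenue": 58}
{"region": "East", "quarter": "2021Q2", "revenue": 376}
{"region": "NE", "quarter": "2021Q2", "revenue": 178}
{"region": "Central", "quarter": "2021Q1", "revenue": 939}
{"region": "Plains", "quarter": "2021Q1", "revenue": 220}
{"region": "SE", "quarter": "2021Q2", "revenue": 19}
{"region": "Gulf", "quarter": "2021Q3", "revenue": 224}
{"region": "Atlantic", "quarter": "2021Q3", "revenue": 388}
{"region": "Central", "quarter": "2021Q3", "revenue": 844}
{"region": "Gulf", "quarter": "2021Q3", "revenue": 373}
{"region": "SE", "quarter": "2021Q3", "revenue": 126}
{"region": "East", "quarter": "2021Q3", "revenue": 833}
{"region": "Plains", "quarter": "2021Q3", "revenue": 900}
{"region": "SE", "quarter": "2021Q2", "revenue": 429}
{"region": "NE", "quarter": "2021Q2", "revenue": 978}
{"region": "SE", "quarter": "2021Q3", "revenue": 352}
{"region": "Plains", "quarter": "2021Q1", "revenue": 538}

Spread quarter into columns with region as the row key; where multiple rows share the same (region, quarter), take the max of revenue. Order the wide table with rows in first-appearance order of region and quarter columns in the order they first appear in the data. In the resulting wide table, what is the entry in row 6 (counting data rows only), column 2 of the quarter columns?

978

With rows in first-appearance order of region, row 6 is region=NE. quarter columns in first-appearance order: 2021Q1, 2021Q2, 2021Q3, 2021Q4; column 2 is 2021Q2.
Long rows with region=NE, quarter=2021Q2: max(178, 978) = 978.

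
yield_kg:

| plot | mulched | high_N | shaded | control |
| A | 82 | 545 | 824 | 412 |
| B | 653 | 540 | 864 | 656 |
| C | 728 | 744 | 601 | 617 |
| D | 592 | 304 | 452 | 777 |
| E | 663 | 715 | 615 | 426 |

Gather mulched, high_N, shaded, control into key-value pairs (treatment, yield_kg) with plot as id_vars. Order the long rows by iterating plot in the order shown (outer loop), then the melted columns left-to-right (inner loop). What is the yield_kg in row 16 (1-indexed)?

777

20 rows total (5 × 4). Row 16: index ⌊(16-1)/4⌋ = 3 into plot → D; (16-1) mod 4 = 3 into the melted columns → control.
So row 16 is (D, control, 777); yield_kg = 777.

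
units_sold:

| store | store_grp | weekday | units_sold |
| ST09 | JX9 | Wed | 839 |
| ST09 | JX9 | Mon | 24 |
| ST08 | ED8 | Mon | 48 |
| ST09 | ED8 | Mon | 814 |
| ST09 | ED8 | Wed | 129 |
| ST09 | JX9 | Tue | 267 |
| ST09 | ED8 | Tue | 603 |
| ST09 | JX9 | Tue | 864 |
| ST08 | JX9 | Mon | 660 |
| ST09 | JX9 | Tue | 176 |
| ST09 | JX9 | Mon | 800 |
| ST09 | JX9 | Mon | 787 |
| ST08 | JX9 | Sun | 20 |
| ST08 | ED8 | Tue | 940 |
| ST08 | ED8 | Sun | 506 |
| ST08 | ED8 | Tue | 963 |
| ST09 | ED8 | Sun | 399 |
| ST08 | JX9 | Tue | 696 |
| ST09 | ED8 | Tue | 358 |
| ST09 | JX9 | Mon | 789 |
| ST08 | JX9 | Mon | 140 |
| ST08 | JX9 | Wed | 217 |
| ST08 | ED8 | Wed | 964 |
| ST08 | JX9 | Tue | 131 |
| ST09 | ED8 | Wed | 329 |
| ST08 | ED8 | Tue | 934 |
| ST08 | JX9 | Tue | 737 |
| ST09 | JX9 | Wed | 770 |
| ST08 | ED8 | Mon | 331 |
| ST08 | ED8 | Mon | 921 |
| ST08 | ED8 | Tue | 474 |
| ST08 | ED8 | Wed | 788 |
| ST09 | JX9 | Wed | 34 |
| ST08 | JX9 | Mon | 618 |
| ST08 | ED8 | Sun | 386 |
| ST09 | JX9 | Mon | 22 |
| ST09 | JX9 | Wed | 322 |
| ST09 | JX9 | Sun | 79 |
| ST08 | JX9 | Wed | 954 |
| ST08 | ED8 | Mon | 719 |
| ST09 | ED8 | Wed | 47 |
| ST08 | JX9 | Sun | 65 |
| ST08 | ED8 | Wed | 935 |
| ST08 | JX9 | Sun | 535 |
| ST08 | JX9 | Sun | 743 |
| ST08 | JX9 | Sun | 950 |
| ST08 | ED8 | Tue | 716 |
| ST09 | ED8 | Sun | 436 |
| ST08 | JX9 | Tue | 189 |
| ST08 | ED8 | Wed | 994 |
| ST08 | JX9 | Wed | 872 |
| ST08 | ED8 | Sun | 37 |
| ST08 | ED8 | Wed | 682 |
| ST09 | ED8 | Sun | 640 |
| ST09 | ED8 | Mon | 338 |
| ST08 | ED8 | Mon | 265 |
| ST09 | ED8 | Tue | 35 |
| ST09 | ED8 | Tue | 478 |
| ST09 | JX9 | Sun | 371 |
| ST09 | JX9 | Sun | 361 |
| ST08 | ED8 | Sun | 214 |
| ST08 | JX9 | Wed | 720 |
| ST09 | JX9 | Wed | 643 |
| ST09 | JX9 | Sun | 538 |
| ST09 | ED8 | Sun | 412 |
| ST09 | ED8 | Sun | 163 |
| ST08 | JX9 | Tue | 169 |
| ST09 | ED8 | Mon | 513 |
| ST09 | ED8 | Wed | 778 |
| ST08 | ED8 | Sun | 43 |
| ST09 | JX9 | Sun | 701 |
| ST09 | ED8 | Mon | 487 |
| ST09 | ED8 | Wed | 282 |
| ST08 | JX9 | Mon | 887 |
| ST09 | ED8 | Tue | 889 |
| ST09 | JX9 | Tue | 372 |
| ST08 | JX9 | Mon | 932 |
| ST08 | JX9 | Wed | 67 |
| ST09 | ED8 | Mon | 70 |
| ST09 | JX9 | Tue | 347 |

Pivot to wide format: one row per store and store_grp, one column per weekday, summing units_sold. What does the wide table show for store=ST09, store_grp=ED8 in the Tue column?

2363

Rows with store=ST09, store_grp=ED8 and weekday=Tue: units_sold values are 603, 358, 35, 478, 889.
603 + 358 + 35 + 478 + 889 = 2363.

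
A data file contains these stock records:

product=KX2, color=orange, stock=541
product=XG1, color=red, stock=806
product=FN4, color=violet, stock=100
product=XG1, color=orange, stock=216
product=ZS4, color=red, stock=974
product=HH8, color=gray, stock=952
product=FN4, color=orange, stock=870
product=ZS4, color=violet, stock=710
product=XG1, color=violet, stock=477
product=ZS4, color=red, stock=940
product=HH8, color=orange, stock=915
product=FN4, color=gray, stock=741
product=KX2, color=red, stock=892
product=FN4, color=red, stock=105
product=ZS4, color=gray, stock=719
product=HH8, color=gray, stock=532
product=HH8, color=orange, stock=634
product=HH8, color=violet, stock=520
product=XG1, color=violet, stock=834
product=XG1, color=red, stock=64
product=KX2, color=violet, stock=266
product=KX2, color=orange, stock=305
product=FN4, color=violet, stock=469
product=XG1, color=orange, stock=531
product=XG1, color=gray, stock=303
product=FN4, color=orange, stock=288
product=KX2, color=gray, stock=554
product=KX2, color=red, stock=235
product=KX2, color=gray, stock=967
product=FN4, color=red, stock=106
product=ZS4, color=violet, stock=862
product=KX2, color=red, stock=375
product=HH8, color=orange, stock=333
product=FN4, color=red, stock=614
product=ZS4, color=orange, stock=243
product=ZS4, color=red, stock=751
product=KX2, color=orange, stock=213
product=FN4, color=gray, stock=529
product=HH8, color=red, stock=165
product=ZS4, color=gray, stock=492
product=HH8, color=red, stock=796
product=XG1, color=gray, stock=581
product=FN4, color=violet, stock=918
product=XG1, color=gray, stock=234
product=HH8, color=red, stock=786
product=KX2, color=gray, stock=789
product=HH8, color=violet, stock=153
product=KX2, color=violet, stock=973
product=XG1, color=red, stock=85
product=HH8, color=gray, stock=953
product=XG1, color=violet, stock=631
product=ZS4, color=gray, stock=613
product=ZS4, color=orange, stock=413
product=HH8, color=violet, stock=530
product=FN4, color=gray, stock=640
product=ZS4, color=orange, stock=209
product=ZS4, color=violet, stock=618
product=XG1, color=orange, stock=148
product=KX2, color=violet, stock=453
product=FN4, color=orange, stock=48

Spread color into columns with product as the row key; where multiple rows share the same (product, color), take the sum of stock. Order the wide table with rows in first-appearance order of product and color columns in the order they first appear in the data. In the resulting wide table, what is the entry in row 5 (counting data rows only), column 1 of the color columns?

With rows in first-appearance order of product, row 5 is product=HH8. color columns in first-appearance order: orange, red, violet, gray; column 1 is orange.
Long rows with product=HH8, color=orange: 915 + 634 + 333 = 1882.

1882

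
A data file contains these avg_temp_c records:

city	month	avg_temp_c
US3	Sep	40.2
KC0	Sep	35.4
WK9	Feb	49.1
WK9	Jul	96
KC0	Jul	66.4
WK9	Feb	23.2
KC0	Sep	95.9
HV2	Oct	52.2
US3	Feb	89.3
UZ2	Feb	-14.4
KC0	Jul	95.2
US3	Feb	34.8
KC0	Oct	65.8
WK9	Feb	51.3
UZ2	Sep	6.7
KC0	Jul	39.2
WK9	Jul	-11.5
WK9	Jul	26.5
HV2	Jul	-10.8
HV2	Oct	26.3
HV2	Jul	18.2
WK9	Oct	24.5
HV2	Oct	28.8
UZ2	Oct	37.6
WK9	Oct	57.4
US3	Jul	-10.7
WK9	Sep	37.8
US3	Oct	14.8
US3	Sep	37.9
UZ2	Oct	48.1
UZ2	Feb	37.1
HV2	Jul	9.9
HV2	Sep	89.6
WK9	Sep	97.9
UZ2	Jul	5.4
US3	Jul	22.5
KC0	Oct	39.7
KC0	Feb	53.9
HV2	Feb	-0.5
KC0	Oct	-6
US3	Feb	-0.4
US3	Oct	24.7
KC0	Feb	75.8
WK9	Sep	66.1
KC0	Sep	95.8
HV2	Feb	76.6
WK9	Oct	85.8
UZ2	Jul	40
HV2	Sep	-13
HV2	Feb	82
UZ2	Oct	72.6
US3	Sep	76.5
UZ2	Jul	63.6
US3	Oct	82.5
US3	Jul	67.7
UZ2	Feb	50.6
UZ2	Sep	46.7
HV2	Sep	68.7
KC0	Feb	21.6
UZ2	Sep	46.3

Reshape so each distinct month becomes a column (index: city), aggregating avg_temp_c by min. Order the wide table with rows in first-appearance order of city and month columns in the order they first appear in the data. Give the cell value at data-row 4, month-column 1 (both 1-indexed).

-13

With rows in first-appearance order of city, row 4 is city=HV2. month columns in first-appearance order: Sep, Feb, Jul, Oct; column 1 is Sep.
Long rows with city=HV2, month=Sep: min(89.6, -13, 68.7) = -13.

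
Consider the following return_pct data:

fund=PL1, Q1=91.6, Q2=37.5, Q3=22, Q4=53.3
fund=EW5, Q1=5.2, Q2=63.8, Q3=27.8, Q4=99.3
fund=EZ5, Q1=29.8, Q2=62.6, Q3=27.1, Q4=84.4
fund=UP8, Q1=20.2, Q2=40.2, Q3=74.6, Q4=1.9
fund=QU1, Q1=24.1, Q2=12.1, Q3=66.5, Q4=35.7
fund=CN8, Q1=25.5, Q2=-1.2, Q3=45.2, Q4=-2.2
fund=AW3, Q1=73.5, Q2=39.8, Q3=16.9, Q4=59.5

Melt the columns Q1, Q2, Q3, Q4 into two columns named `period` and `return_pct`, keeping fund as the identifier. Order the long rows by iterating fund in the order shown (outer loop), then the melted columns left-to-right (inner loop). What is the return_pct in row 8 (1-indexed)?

28 rows total (7 × 4). Row 8: index ⌊(8-1)/4⌋ = 1 into fund → EW5; (8-1) mod 4 = 3 into the melted columns → Q4.
So row 8 is (EW5, Q4, 99.3); return_pct = 99.3.

99.3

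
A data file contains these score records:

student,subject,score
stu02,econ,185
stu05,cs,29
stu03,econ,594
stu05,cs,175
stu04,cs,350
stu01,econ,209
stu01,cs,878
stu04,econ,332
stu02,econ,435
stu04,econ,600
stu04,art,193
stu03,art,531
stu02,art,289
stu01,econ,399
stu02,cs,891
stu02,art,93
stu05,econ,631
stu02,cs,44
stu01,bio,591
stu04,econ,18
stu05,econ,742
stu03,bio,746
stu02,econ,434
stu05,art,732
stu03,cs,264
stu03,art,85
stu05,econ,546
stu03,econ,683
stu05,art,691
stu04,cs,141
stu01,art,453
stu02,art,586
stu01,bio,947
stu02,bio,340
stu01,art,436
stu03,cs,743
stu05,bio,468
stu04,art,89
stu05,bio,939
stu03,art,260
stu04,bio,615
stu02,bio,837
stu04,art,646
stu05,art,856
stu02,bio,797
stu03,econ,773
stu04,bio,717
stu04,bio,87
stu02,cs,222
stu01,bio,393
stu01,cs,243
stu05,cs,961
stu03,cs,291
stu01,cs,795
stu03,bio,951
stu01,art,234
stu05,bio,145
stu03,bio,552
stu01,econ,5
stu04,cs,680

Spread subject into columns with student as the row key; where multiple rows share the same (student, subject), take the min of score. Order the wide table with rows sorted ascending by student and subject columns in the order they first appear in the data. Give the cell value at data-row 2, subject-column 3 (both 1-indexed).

93

With rows sorted ascending by student, row 2 is student=stu02. subject columns in first-appearance order: econ, cs, art, bio; column 3 is art.
Long rows with student=stu02, subject=art: min(289, 93, 586) = 93.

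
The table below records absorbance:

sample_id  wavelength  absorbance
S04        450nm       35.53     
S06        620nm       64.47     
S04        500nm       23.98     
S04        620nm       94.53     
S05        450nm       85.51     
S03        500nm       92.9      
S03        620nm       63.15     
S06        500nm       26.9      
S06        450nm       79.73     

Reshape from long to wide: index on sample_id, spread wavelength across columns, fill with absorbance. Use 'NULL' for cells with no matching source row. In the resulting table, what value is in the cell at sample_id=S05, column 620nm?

No long-format row has sample_id=S05 and wavelength=620nm, so the cell is NULL.

NULL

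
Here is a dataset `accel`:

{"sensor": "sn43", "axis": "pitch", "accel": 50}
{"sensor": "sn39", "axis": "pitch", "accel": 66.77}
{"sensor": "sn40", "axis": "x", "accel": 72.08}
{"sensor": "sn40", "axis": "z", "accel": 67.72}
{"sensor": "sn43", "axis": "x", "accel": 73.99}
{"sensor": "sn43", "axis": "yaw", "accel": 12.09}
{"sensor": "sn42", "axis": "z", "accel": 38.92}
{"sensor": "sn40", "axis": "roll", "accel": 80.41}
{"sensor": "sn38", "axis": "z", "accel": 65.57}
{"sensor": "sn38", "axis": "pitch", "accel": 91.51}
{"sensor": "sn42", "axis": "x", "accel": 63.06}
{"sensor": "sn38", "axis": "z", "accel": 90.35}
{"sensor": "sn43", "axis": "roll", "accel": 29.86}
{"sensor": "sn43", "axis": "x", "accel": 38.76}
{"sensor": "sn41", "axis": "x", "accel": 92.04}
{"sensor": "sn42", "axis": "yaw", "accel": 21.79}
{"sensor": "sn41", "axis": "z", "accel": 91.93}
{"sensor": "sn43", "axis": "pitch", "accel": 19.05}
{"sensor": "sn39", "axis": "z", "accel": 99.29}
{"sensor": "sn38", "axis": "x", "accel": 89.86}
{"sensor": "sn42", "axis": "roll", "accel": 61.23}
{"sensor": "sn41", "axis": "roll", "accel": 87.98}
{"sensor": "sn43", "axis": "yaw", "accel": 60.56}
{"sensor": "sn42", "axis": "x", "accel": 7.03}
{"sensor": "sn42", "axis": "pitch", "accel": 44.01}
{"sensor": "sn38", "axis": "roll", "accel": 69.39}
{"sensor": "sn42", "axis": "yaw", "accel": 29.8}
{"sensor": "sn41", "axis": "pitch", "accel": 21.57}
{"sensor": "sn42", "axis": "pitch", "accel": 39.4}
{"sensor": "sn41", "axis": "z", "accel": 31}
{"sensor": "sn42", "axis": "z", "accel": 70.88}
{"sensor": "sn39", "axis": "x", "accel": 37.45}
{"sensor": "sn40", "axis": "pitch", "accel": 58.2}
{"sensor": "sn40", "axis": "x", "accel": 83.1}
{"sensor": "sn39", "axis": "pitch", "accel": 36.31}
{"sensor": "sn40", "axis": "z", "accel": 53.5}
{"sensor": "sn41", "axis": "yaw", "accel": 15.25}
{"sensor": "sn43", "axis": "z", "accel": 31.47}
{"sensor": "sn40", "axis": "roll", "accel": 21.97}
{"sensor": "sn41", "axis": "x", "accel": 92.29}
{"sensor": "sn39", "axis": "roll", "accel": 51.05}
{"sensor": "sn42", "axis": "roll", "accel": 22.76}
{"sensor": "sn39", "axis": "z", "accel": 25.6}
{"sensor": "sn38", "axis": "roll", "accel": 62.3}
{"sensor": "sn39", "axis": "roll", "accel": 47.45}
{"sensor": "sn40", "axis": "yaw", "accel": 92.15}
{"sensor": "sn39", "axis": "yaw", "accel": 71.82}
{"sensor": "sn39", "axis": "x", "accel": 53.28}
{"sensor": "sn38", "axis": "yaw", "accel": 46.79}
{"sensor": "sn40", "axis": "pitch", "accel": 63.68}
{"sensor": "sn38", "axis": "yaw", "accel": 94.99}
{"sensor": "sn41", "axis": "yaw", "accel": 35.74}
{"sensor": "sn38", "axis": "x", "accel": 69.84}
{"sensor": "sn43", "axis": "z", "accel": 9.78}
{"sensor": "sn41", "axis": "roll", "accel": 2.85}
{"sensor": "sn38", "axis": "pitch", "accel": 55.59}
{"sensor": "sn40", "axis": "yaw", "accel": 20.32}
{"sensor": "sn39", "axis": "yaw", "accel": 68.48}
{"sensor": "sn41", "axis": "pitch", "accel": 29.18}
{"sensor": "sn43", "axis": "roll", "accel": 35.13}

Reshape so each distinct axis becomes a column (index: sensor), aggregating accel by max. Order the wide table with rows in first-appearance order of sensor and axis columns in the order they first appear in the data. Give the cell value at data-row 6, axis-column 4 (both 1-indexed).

35.74

With rows in first-appearance order of sensor, row 6 is sensor=sn41. axis columns in first-appearance order: pitch, x, z, yaw, roll; column 4 is yaw.
Long rows with sensor=sn41, axis=yaw: max(15.25, 35.74) = 35.74.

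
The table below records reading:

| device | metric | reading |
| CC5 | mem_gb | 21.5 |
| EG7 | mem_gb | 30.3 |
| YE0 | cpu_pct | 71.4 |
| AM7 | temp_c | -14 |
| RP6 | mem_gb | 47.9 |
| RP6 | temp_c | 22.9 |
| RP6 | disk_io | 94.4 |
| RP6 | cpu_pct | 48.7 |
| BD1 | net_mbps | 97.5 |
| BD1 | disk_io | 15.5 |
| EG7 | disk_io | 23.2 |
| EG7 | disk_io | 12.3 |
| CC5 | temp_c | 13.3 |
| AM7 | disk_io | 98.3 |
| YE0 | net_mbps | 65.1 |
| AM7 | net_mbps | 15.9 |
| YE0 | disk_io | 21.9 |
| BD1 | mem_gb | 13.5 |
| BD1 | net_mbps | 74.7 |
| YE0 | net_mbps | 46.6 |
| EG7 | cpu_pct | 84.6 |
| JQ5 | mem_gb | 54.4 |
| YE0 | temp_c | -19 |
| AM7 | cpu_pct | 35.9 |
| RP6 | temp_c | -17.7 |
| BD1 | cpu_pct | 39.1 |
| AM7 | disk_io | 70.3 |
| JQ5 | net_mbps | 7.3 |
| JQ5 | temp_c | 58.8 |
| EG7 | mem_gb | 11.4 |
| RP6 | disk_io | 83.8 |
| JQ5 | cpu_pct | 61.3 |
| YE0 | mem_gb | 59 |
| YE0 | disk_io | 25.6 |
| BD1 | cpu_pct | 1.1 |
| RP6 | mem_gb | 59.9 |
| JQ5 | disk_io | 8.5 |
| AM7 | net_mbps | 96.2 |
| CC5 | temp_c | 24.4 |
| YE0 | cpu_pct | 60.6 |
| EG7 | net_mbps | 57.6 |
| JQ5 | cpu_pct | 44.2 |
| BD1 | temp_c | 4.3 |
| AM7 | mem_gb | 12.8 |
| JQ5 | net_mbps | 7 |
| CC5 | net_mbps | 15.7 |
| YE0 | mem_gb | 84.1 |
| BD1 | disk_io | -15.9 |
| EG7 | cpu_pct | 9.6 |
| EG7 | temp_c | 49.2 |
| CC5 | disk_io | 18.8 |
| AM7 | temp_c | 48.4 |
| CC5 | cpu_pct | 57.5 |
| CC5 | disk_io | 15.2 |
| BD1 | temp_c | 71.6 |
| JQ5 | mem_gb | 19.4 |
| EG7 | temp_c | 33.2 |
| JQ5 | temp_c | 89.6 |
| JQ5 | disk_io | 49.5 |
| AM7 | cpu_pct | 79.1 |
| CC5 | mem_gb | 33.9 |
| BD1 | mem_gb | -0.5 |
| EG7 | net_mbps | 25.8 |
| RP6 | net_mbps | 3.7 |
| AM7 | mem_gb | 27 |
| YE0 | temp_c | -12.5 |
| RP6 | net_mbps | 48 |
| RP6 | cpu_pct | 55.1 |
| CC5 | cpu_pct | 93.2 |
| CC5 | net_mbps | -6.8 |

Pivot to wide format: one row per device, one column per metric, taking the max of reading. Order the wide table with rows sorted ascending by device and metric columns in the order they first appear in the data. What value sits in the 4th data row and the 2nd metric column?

With rows sorted ascending by device, row 4 is device=EG7. metric columns in first-appearance order: mem_gb, cpu_pct, temp_c, disk_io, net_mbps; column 2 is cpu_pct.
Long rows with device=EG7, metric=cpu_pct: max(84.6, 9.6) = 84.6.

84.6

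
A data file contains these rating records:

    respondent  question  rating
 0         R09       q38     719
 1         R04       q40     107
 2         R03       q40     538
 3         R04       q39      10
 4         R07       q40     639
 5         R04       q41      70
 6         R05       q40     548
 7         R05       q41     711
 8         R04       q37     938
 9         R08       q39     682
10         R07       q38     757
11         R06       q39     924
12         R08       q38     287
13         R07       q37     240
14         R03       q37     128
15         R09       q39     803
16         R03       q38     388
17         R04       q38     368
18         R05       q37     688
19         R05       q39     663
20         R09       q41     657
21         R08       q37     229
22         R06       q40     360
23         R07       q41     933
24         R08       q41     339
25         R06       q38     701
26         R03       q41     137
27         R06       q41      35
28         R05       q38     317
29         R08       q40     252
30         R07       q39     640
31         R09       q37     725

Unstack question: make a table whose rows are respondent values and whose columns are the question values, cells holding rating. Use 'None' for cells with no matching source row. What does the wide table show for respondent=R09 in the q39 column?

The long row with respondent=R09, question=q39 has rating=803.

803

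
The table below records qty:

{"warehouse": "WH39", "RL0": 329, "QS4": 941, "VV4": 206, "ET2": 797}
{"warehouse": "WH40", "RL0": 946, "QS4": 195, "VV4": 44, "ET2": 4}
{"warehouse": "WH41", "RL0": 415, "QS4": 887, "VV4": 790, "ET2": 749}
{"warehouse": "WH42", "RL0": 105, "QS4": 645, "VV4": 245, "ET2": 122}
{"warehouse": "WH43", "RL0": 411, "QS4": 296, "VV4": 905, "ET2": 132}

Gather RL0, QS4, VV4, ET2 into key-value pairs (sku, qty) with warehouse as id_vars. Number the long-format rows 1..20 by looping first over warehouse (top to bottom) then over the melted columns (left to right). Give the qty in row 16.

122

20 rows total (5 × 4). Row 16: index ⌊(16-1)/4⌋ = 3 into warehouse → WH42; (16-1) mod 4 = 3 into the melted columns → ET2.
So row 16 is (WH42, ET2, 122); qty = 122.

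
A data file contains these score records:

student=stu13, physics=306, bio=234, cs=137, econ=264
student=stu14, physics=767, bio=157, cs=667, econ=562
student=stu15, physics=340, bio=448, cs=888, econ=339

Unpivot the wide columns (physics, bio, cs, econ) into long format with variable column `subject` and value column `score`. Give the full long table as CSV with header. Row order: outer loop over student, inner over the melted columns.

Each (student, column) pair becomes one row: 3 × 4 = 12 rows.
For example, (stu13, physics) → score=306.

student,subject,score
stu13,physics,306
stu13,bio,234
stu13,cs,137
stu13,econ,264
stu14,physics,767
stu14,bio,157
stu14,cs,667
stu14,econ,562
stu15,physics,340
stu15,bio,448
stu15,cs,888
stu15,econ,339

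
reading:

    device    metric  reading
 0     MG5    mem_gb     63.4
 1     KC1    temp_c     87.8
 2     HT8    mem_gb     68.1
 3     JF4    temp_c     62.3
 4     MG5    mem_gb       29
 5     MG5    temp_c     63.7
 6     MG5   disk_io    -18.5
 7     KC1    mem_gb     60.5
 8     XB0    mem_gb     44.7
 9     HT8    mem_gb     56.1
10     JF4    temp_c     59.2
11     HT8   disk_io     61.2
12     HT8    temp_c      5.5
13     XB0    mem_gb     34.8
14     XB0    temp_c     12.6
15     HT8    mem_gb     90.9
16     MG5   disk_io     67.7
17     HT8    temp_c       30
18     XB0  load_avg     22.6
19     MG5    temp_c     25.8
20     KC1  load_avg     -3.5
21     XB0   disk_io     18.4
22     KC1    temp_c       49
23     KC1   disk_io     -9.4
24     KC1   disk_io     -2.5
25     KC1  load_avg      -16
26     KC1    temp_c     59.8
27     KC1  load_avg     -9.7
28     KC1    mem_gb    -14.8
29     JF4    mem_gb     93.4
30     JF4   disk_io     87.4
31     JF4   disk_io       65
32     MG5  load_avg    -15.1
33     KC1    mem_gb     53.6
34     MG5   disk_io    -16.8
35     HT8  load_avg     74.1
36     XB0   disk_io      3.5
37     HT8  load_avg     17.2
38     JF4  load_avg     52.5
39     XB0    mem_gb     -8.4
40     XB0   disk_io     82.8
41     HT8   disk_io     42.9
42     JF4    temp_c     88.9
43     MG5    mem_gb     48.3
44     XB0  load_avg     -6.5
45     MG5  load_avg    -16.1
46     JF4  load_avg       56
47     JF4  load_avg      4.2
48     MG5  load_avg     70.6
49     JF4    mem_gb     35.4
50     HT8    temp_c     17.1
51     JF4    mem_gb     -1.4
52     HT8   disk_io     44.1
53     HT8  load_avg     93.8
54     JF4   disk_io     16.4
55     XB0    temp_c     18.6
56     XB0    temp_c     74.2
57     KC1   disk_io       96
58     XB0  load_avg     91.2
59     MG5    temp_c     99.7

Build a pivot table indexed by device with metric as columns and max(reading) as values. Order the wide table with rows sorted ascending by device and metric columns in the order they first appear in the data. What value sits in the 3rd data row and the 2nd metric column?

With rows sorted ascending by device, row 3 is device=KC1. metric columns in first-appearance order: mem_gb, temp_c, disk_io, load_avg; column 2 is temp_c.
Long rows with device=KC1, metric=temp_c: max(87.8, 49, 59.8) = 87.8.

87.8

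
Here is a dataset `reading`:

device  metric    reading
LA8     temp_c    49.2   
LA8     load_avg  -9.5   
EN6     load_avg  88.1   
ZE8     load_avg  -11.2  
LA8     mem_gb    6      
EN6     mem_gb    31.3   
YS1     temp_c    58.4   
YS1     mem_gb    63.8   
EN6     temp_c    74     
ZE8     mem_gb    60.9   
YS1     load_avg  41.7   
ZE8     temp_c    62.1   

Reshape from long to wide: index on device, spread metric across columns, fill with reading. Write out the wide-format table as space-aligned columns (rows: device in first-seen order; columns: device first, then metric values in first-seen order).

device  temp_c  load_avg  mem_gb
LA8     49.2    -9.5      6     
EN6     74      88.1      31.3  
ZE8     62.1    -11.2     60.9  
YS1     58.4    41.7      63.8  

Columns: device plus the 3 distinct metric values (temp_c, load_avg, mem_gb).
For example, row LA8 column temp_c takes reading=49.2 from the long row (LA8, temp_c).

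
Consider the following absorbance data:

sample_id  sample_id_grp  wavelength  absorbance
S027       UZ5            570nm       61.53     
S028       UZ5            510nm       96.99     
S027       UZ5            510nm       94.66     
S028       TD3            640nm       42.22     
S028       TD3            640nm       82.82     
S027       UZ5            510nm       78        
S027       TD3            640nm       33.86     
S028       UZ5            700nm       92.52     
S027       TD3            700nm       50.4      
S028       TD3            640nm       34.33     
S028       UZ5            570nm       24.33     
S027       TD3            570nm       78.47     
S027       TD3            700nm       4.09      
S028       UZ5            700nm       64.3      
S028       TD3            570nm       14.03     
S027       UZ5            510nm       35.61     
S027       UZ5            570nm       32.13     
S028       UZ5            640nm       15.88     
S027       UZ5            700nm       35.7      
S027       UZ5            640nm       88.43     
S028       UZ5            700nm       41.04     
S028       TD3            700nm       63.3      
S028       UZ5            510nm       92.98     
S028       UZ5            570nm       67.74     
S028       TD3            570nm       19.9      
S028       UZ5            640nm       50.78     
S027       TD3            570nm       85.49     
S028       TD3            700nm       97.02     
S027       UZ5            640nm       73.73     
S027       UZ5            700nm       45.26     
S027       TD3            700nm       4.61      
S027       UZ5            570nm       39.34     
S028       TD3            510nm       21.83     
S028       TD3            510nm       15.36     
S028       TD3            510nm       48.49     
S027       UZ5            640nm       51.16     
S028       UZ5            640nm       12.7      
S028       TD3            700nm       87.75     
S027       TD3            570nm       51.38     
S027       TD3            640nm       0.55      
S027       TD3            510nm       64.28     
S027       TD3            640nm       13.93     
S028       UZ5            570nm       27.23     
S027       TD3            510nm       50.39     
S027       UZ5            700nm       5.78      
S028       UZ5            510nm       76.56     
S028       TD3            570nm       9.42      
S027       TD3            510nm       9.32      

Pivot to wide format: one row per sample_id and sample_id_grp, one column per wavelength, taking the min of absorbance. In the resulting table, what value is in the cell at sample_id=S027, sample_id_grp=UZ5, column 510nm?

Rows with sample_id=S027, sample_id_grp=UZ5 and wavelength=510nm: absorbance values are 94.66, 78, 35.61.
min(94.66, 78, 35.61) = 35.61.

35.61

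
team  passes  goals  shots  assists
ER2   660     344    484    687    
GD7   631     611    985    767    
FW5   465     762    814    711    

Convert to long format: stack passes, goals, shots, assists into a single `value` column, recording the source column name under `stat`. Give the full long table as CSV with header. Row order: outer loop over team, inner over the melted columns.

Each (team, column) pair becomes one row: 3 × 4 = 12 rows.
For example, (ER2, passes) → value=660.

team,stat,value
ER2,passes,660
ER2,goals,344
ER2,shots,484
ER2,assists,687
GD7,passes,631
GD7,goals,611
GD7,shots,985
GD7,assists,767
FW5,passes,465
FW5,goals,762
FW5,shots,814
FW5,assists,711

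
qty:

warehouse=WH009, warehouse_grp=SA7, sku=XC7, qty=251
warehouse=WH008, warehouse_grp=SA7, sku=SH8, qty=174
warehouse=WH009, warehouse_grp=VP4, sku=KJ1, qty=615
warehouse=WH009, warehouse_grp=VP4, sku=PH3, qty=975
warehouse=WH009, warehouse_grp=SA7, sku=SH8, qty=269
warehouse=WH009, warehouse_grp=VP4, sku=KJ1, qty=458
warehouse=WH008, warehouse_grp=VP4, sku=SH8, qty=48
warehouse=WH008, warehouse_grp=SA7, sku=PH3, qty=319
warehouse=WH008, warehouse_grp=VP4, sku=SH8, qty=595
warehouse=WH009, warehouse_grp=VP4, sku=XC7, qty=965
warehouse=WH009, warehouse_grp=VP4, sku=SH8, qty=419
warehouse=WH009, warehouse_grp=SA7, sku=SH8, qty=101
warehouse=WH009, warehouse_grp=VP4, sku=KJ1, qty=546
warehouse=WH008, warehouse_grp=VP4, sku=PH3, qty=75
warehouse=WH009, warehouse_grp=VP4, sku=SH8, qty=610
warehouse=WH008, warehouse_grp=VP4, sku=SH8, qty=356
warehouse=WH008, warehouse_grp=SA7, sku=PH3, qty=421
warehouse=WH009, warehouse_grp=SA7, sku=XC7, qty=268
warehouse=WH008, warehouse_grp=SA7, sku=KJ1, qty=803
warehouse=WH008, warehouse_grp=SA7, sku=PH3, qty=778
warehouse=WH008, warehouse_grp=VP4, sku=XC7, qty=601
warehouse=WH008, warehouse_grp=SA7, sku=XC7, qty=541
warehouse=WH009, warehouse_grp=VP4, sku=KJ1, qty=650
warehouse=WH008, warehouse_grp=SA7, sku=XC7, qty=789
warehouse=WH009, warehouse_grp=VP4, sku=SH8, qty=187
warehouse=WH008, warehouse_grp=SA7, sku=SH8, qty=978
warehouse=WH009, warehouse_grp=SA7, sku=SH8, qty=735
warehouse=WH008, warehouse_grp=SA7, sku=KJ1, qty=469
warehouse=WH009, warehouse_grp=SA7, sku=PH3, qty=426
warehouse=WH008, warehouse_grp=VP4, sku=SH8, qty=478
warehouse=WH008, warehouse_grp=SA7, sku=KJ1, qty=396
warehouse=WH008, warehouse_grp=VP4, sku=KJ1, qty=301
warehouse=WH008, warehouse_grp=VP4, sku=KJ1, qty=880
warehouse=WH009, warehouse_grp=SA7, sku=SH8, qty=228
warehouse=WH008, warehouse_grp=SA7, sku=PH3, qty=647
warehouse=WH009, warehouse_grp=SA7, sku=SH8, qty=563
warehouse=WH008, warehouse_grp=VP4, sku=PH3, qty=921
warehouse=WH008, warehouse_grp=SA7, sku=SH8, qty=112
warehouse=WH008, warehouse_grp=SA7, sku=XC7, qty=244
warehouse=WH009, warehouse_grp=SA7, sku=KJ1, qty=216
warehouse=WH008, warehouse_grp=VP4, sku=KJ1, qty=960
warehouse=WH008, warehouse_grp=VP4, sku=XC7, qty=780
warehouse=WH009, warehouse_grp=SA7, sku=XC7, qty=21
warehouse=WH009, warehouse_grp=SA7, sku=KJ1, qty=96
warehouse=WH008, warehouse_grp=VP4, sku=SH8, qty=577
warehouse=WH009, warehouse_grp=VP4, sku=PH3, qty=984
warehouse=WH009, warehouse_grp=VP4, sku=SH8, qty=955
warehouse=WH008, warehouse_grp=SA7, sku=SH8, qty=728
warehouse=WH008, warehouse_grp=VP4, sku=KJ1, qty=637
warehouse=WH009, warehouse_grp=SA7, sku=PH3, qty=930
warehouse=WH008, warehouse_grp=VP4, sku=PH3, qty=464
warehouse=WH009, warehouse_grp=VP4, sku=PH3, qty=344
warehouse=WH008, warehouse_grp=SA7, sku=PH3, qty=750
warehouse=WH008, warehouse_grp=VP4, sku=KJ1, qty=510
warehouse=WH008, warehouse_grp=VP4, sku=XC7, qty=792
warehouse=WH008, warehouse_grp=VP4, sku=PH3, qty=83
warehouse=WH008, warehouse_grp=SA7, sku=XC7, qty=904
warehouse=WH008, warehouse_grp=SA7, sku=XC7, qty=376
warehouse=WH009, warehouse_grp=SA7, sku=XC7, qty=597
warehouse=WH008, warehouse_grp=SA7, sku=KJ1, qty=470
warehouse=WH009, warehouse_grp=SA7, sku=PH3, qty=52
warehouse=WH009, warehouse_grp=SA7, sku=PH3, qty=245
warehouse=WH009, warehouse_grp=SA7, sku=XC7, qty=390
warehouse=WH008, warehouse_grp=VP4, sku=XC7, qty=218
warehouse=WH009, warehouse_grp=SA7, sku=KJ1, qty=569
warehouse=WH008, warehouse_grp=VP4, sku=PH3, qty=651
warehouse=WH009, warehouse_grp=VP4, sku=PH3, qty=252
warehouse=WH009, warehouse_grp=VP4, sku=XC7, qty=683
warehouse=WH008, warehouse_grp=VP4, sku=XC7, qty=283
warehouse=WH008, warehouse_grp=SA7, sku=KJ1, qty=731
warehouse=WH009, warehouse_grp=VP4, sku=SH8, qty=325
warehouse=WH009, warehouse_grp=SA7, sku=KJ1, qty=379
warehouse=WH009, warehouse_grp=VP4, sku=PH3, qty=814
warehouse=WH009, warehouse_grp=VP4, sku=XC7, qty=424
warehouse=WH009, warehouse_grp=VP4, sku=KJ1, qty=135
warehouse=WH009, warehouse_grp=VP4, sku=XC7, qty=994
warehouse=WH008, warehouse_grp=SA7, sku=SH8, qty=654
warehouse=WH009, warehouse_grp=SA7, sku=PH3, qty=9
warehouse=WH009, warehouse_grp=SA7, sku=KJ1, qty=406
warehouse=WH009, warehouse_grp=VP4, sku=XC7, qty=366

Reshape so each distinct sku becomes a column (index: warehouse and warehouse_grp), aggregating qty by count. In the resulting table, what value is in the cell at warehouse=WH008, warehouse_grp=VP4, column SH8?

Rows with warehouse=WH008, warehouse_grp=VP4 and sku=SH8: qty values are 48, 595, 356, 478, 577.
5 rows match — count = 5.

5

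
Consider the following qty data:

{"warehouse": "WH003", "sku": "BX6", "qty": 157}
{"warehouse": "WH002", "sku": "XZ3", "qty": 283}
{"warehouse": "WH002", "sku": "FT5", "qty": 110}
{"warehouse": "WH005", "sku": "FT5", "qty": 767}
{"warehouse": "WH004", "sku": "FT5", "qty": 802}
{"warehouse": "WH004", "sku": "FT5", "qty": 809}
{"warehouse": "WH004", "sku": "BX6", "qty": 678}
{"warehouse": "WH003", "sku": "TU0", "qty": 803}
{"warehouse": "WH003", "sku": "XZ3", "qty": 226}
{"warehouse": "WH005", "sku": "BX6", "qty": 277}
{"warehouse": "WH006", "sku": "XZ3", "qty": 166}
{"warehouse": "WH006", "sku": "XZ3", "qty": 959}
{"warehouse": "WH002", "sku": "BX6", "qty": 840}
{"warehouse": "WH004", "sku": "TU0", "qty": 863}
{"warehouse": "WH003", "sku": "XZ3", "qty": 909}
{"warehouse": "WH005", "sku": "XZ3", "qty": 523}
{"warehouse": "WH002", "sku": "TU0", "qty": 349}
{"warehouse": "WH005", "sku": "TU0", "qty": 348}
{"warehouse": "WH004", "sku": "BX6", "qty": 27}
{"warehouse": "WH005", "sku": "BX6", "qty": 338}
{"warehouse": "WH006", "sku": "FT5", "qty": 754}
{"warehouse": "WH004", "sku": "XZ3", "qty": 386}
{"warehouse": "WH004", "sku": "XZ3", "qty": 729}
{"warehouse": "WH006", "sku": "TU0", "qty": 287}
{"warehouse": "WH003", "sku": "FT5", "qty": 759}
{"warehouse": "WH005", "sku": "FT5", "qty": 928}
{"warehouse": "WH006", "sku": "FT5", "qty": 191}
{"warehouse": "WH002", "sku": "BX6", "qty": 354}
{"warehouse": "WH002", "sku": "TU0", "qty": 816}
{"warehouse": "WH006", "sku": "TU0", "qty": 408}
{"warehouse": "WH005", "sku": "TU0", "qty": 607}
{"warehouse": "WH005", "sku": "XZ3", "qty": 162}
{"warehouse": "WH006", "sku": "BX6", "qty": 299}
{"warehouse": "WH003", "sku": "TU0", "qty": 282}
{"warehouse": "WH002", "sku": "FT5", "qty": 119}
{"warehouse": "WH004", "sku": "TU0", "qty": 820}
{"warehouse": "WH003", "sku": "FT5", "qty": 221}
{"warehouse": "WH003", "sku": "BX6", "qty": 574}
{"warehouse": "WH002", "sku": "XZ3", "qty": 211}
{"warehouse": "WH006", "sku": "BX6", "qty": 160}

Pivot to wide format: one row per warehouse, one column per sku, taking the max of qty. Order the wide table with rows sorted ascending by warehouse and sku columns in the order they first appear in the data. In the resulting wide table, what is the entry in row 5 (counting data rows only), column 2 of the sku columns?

With rows sorted ascending by warehouse, row 5 is warehouse=WH006. sku columns in first-appearance order: BX6, XZ3, FT5, TU0; column 2 is XZ3.
Long rows with warehouse=WH006, sku=XZ3: max(166, 959) = 959.

959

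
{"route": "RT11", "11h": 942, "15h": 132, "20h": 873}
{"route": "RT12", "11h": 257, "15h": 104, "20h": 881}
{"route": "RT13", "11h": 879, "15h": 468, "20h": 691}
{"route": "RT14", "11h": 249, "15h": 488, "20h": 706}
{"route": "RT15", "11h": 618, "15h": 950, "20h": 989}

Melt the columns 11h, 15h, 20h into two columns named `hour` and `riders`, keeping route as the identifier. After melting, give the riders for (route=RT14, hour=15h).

Unpivoting turns each (route, wide-column) pair into one long row.
The wide cell at row RT14, column 15h holds 488, so the long row (RT14, 15h) has riders=488.

488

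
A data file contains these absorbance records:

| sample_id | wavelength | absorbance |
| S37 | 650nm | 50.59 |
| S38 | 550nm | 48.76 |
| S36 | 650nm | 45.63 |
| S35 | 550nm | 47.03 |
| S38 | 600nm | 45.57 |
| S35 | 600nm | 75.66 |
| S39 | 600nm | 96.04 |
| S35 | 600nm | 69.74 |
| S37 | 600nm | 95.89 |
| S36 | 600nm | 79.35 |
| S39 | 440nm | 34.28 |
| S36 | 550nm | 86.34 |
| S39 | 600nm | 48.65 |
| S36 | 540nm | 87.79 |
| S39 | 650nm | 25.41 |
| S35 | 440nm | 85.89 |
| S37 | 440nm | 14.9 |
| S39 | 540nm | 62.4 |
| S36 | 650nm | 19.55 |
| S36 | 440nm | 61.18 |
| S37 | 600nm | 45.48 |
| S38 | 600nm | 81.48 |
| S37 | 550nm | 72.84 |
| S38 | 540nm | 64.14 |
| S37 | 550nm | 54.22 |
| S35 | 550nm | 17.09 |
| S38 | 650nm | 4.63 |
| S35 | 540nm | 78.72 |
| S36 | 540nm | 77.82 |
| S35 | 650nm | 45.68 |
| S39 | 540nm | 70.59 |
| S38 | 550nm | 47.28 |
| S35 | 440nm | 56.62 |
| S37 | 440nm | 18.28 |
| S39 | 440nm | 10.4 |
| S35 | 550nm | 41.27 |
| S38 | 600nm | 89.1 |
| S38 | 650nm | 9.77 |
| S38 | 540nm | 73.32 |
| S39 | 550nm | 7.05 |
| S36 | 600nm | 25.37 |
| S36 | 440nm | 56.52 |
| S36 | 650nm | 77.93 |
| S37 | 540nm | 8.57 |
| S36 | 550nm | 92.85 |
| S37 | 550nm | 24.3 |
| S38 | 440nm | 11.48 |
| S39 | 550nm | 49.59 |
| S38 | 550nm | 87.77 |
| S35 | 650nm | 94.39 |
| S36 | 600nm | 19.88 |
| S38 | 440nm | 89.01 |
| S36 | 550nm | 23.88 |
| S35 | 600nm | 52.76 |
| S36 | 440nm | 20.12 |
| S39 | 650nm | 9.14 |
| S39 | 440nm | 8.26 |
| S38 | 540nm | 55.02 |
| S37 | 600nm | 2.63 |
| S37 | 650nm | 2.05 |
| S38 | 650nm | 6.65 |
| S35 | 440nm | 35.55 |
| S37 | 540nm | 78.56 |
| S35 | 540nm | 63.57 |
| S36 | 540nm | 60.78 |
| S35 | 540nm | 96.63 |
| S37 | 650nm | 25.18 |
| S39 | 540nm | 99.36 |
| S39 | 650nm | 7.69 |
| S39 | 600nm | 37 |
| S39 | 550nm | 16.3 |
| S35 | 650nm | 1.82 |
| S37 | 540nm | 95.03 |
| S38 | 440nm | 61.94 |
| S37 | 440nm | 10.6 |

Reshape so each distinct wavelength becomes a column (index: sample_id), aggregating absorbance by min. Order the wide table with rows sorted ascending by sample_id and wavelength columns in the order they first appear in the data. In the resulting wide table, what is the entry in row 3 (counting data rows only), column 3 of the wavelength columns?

With rows sorted ascending by sample_id, row 3 is sample_id=S37. wavelength columns in first-appearance order: 650nm, 550nm, 600nm, 440nm, 540nm; column 3 is 600nm.
Long rows with sample_id=S37, wavelength=600nm: min(95.89, 45.48, 2.63) = 2.63.

2.63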